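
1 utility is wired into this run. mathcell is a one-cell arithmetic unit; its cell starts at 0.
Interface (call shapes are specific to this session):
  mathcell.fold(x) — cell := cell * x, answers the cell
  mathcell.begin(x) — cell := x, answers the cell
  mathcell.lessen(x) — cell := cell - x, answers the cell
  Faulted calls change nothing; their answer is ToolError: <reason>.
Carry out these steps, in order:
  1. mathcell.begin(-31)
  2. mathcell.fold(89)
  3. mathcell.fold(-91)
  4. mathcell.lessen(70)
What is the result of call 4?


I try mathcell.begin(x=-31), yielding -31.
Calling mathcell.fold(x=89), and observe -2759.
I call mathcell.fold(x=-91), and see 251069.
I use mathcell.lessen(x=70), and observe 250999.

Answer: 250999


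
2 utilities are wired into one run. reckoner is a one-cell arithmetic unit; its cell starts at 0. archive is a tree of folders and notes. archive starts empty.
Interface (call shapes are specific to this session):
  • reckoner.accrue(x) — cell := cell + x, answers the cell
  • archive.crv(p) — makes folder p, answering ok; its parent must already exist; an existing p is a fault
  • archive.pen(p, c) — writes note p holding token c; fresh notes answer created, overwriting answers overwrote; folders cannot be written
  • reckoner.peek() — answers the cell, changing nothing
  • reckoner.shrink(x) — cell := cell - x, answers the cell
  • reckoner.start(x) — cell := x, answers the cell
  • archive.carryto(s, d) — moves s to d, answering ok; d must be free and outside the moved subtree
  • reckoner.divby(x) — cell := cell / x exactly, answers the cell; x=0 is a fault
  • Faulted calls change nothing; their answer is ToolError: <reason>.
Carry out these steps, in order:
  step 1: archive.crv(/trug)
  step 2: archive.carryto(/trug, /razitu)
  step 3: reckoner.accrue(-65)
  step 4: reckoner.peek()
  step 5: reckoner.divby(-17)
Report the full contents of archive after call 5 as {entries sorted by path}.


% archive.crv p: /trug
:: ok
% archive.carryto s: /trug d: /razitu
:: ok
% reckoner.accrue x: -65
:: -65
% reckoner.peek
:: -65
% reckoner.divby x: -17
:: 65/17

Answer: {razitu/}


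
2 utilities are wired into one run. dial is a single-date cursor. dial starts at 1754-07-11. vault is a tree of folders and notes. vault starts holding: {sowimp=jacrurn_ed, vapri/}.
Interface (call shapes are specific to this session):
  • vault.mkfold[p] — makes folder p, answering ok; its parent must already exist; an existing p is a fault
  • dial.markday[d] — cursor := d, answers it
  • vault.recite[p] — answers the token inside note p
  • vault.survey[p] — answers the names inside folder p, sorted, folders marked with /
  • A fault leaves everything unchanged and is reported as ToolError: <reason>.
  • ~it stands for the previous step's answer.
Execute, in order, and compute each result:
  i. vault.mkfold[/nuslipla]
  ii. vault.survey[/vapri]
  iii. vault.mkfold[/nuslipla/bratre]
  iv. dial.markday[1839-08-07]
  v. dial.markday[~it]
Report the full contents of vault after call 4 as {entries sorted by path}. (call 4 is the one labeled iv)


$ mkfold p→/nuslipla
  ok
$ survey p→/vapri
  []
$ mkfold p→/nuslipla/bratre
  ok
$ markday d→1839-08-07
  1839-08-07
$ markday d→~it
  1839-08-07

Answer: {nuslipla/, nuslipla/bratre/, sowimp=jacrurn_ed, vapri/}


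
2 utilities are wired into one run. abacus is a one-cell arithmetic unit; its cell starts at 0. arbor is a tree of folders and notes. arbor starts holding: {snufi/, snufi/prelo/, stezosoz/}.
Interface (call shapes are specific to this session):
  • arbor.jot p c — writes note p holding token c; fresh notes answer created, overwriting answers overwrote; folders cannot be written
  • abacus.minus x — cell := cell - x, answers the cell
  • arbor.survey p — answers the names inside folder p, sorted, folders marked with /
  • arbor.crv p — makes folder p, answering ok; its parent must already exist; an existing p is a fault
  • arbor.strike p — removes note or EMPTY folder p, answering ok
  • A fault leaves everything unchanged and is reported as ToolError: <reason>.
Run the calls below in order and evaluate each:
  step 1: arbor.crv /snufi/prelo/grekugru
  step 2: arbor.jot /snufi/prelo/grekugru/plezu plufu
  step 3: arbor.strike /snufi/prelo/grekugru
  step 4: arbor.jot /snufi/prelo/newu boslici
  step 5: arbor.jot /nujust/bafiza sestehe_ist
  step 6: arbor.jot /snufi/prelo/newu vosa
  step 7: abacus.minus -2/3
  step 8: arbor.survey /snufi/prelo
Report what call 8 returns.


Answer: [grekugru/, newu]

Derivation:
Act: crv[p=/snufi/prelo/grekugru]
Obs: ok
Act: jot[p=/snufi/prelo/grekugru/plezu; c=plufu]
Obs: created
Act: strike[p=/snufi/prelo/grekugru]
Obs: ToolError: not empty
Act: jot[p=/snufi/prelo/newu; c=boslici]
Obs: created
Act: jot[p=/nujust/bafiza; c=sestehe_ist]
Obs: ToolError: no parent
Act: jot[p=/snufi/prelo/newu; c=vosa]
Obs: overwrote
Act: minus[x=-2/3]
Obs: 2/3
Act: survey[p=/snufi/prelo]
Obs: [grekugru/, newu]


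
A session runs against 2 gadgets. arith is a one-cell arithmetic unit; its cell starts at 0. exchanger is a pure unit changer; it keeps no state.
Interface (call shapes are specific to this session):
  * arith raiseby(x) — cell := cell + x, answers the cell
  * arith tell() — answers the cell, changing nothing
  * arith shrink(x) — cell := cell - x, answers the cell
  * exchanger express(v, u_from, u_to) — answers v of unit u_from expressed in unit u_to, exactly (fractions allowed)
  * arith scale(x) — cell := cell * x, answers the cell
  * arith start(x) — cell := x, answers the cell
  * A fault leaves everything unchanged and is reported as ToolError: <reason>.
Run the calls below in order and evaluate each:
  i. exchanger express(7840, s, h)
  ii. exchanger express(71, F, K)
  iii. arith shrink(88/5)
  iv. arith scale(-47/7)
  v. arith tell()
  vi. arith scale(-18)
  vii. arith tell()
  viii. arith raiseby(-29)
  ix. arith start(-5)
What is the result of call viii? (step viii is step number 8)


// exchanger express(v=7840, u_from=s, u_to=h) => 98/45
// exchanger express(v=71, u_from=F, u_to=K) => 17689/60
// arith shrink(x=88/5) => -88/5
// arith scale(x=-47/7) => 4136/35
// arith tell() => 4136/35
// arith scale(x=-18) => -74448/35
// arith tell() => -74448/35
// arith raiseby(x=-29) => -75463/35
// arith start(x=-5) => -5

Answer: -75463/35


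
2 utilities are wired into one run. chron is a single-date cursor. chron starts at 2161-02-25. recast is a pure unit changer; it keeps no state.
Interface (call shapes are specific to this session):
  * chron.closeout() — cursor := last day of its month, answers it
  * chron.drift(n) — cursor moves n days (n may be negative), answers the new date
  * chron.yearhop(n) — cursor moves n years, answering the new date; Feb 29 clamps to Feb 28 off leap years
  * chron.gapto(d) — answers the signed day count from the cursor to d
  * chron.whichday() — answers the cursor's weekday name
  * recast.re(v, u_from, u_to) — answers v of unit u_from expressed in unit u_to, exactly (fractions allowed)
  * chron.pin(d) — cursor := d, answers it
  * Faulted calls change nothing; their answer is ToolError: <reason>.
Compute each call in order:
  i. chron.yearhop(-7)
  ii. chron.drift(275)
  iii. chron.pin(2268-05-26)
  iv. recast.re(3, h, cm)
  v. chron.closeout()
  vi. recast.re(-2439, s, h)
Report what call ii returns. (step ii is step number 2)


Answer: 2154-11-27

Derivation:
! 1. chron.yearhop(n: -7) => 2154-02-25
! 2. chron.drift(n: 275) => 2154-11-27
! 3. chron.pin(d: 2268-05-26) => 2268-05-26
! 4. recast.re(v: 3, u_from: h, u_to: cm) => ToolError: incompatible units
! 5. chron.closeout() => 2268-05-31
! 6. recast.re(v: -2439, u_from: s, u_to: h) => -271/400


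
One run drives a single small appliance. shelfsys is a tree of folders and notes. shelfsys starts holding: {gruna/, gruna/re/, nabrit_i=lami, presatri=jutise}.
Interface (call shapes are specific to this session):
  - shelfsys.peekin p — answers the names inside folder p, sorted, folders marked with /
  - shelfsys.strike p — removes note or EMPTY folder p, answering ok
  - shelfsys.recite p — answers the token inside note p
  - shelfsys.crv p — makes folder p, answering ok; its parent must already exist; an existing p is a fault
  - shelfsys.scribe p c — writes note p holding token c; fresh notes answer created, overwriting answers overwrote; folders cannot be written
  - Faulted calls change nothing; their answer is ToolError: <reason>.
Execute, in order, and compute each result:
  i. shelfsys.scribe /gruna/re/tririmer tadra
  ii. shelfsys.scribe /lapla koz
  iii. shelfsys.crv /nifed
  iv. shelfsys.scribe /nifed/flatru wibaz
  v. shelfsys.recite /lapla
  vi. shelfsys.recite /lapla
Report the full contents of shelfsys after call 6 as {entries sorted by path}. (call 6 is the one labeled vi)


>>> shelfsys.scribe p→/gruna/re/tririmer c→tadra
= created
>>> shelfsys.scribe p→/lapla c→koz
= created
>>> shelfsys.crv p→/nifed
= ok
>>> shelfsys.scribe p→/nifed/flatru c→wibaz
= created
>>> shelfsys.recite p→/lapla
= koz
>>> shelfsys.recite p→/lapla
= koz

Answer: {gruna/, gruna/re/, gruna/re/tririmer=tadra, lapla=koz, nabrit_i=lami, nifed/, nifed/flatru=wibaz, presatri=jutise}


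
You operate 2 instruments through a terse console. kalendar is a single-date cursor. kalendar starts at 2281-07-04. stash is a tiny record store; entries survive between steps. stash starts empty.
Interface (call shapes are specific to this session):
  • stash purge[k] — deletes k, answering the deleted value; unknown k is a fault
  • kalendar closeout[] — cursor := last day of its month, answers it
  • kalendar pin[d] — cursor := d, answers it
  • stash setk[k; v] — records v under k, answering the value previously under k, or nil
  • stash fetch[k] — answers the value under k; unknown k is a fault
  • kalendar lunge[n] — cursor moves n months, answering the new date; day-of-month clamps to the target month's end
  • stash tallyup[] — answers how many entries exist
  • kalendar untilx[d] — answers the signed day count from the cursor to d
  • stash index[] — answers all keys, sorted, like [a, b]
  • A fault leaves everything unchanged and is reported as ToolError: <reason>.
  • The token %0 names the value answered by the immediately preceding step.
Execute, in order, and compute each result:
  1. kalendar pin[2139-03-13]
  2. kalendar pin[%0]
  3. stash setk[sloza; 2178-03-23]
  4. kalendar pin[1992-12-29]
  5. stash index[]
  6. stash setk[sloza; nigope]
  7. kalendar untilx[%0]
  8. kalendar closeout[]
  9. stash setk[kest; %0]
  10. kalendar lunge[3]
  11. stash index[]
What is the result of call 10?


Answer: 1993-03-31

Derivation:
[in] kalendar pin d→2139-03-13
= 2139-03-13
[in] kalendar pin d→%0
= 2139-03-13
[in] stash setk k→sloza v→2178-03-23
= nil
[in] kalendar pin d→1992-12-29
= 1992-12-29
[in] stash index
= [sloza]
[in] stash setk k→sloza v→nigope
= 2178-03-23
[in] kalendar untilx d→%0
= 67654
[in] kalendar closeout
= 1992-12-31
[in] stash setk k→kest v→%0
= nil
[in] kalendar lunge n→3
= 1993-03-31
[in] stash index
= [kest, sloza]


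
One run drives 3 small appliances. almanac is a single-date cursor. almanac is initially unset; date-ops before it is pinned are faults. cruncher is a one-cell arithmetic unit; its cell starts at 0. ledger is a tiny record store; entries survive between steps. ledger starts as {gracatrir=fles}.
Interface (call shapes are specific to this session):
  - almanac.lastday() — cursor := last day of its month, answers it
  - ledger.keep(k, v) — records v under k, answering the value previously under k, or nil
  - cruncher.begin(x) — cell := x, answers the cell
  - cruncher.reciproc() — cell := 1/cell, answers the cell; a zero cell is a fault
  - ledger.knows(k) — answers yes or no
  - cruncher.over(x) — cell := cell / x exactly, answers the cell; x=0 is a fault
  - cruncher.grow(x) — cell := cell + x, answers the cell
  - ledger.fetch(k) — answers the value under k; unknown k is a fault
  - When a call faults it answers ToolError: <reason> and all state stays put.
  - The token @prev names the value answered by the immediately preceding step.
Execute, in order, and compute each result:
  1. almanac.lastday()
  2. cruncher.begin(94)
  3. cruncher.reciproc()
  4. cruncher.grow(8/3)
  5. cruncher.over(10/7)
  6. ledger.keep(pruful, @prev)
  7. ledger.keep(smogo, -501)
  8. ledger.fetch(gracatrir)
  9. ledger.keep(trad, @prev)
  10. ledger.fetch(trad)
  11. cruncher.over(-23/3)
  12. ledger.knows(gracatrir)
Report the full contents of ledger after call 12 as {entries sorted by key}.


Answer: {gracatrir=fles, pruful=1057/564, smogo=-501, trad=fles}

Derivation:
# almanac.lastday() -> ToolError: no date set
# cruncher.begin(x→94) -> 94
# cruncher.reciproc() -> 1/94
# cruncher.grow(x→8/3) -> 755/282
# cruncher.over(x→10/7) -> 1057/564
# ledger.keep(k→pruful, v→@prev) -> nil
# ledger.keep(k→smogo, v→-501) -> nil
# ledger.fetch(k→gracatrir) -> fles
# ledger.keep(k→trad, v→@prev) -> nil
# ledger.fetch(k→trad) -> fles
# cruncher.over(x→-23/3) -> -1057/4324
# ledger.knows(k→gracatrir) -> yes


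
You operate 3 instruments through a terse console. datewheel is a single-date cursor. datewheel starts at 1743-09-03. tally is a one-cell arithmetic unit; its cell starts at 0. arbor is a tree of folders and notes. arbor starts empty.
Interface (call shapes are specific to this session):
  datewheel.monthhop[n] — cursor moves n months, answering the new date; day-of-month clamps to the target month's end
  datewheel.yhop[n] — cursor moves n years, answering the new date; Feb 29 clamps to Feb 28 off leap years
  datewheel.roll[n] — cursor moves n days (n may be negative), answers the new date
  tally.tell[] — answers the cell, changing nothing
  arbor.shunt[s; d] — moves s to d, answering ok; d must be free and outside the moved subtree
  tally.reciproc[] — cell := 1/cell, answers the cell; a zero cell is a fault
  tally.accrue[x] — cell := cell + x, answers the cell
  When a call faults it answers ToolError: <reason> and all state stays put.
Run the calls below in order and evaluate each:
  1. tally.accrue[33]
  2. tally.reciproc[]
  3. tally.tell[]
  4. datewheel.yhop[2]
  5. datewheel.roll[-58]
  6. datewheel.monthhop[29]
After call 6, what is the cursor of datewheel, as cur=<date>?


Do: tally.accrue[x=33]
See: 33
Do: tally.reciproc[]
See: 1/33
Do: tally.tell[]
See: 1/33
Do: datewheel.yhop[n=2]
See: 1745-09-03
Do: datewheel.roll[n=-58]
See: 1745-07-07
Do: datewheel.monthhop[n=29]
See: 1747-12-07

Answer: cur=1747-12-07


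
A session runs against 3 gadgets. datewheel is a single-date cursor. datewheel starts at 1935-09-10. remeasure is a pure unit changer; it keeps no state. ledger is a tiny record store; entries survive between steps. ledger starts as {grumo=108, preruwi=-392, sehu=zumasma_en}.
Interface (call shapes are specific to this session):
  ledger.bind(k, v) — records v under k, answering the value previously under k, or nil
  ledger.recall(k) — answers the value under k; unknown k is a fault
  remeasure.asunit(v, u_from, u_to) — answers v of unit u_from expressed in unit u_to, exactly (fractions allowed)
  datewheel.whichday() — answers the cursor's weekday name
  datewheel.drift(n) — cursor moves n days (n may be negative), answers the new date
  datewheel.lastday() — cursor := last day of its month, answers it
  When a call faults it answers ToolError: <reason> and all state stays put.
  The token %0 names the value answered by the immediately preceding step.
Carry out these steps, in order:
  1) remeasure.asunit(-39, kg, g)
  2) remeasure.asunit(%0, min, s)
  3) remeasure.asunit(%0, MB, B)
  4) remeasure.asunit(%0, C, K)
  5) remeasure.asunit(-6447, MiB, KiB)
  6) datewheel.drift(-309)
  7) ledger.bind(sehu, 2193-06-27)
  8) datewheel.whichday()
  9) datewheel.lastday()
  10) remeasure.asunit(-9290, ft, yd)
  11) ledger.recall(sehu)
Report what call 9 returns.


Using remeasure.asunit(v: -39, u_from: kg, u_to: g), which returns -39000.
Now I run remeasure.asunit(v: %0, u_from: min, u_to: s), which returns -2340000.
I invoke remeasure.asunit(v: %0, u_from: MB, u_to: B), → -2340000000000.
Using remeasure.asunit(v: %0, u_from: C, u_to: K), giving -46799999994537/20.
Invoking remeasure.asunit(v: -6447, u_from: MiB, u_to: KiB), giving -6601728.
Now I run datewheel.drift(n: -309), and see 1934-11-05.
Using ledger.bind(k: sehu, v: 2193-06-27), and get zumasma_en.
Now I run datewheel.whichday(): Monday.
Calling datewheel.lastday, — result: 1934-11-30.
Next I call remeasure.asunit(v: -9290, u_from: ft, u_to: yd): -9290/3.
I use ledger.recall(k: sehu), — result: 2193-06-27.

Answer: 1934-11-30


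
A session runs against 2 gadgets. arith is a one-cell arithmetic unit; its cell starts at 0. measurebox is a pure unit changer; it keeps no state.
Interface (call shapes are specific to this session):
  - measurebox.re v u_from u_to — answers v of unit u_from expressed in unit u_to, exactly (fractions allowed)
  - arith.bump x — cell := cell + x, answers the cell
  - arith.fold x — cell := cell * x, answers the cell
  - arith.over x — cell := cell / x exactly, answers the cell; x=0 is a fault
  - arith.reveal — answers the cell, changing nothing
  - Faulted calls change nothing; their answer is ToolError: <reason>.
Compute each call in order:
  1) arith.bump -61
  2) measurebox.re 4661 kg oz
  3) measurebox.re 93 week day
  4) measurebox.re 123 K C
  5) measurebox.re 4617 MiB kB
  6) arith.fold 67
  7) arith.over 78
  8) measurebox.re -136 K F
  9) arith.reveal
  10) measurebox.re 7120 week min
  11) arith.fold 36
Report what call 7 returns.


Answer: -4087/78

Derivation:
-> arith.bump(-61)
<- -61
-> measurebox.re(4661, kg, oz)
<- 7457600000000/45359237
-> measurebox.re(93, week, day)
<- 651
-> measurebox.re(123, K, C)
<- -3003/20
-> measurebox.re(4617, MiB, kB)
<- 605159424/125
-> arith.fold(67)
<- -4087
-> arith.over(78)
<- -4087/78
-> measurebox.re(-136, K, F)
<- -70447/100
-> arith.reveal()
<- -4087/78
-> measurebox.re(7120, week, min)
<- 71769600
-> arith.fold(36)
<- -24522/13


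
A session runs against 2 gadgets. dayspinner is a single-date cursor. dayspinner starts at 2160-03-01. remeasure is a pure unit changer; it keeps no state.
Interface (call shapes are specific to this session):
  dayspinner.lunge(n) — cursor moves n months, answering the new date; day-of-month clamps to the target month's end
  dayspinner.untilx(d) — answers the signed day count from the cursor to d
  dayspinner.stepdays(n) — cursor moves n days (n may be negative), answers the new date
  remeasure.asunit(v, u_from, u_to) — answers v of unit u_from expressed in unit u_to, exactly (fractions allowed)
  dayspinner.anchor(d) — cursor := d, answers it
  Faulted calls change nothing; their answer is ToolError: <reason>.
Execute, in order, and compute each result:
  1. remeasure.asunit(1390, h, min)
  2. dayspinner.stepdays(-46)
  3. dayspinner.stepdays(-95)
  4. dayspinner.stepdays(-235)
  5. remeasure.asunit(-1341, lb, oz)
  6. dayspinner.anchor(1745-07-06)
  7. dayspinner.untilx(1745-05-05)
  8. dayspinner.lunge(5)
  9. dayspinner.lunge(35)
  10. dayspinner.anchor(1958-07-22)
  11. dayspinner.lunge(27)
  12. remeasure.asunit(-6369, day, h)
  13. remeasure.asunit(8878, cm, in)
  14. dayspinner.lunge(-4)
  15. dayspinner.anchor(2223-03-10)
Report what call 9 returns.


Answer: 1748-11-06

Derivation:
→ asunit(v=1390, u_from=h, u_to=min)
← 83400
→ stepdays(n=-46)
← 2160-01-15
→ stepdays(n=-95)
← 2159-10-12
→ stepdays(n=-235)
← 2159-02-19
→ asunit(v=-1341, u_from=lb, u_to=oz)
← -21456
→ anchor(d=1745-07-06)
← 1745-07-06
→ untilx(d=1745-05-05)
← -62
→ lunge(n=5)
← 1745-12-06
→ lunge(n=35)
← 1748-11-06
→ anchor(d=1958-07-22)
← 1958-07-22
→ lunge(n=27)
← 1960-10-22
→ asunit(v=-6369, u_from=day, u_to=h)
← -152856
→ asunit(v=8878, u_from=cm, u_to=in)
← 443900/127
→ lunge(n=-4)
← 1960-06-22
→ anchor(d=2223-03-10)
← 2223-03-10


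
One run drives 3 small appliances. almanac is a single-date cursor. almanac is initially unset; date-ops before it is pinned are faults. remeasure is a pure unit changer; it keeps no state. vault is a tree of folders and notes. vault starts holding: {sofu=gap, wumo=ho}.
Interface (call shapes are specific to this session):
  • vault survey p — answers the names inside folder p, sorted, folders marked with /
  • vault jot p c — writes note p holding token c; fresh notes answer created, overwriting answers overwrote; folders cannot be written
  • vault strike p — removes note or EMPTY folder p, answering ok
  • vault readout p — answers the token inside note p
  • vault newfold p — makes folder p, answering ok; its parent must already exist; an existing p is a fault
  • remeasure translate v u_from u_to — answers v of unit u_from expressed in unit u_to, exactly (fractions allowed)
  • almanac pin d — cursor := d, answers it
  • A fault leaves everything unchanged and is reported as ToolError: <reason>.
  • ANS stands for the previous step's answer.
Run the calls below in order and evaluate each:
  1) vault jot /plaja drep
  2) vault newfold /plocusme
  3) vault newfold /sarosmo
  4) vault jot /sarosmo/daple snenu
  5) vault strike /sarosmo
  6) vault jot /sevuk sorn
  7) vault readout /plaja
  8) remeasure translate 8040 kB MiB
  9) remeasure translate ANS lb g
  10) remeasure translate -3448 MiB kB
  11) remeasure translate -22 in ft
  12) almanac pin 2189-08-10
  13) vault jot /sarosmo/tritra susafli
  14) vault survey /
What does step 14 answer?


Answer: [plaja, plocusme/, sarosmo/, sevuk, sofu, wumo]

Derivation:
>> vault jot(/plaja, drep)
<< created
>> vault newfold(/plocusme)
<< ok
>> vault newfold(/sarosmo)
<< ok
>> vault jot(/sarosmo/daple, snenu)
<< created
>> vault strike(/sarosmo)
<< ToolError: not empty
>> vault jot(/sevuk, sorn)
<< created
>> vault readout(/plaja)
<< drep
>> remeasure translate(8040, kB, MiB)
<< 125625/16384
>> remeasure translate(ANS, lb, g)
<< 9117206637/2621440
>> remeasure translate(-3448, MiB, kB)
<< -451936256/125
>> remeasure translate(-22, in, ft)
<< -11/6
>> almanac pin(2189-08-10)
<< 2189-08-10
>> vault jot(/sarosmo/tritra, susafli)
<< created
>> vault survey(/)
<< [plaja, plocusme/, sarosmo/, sevuk, sofu, wumo]


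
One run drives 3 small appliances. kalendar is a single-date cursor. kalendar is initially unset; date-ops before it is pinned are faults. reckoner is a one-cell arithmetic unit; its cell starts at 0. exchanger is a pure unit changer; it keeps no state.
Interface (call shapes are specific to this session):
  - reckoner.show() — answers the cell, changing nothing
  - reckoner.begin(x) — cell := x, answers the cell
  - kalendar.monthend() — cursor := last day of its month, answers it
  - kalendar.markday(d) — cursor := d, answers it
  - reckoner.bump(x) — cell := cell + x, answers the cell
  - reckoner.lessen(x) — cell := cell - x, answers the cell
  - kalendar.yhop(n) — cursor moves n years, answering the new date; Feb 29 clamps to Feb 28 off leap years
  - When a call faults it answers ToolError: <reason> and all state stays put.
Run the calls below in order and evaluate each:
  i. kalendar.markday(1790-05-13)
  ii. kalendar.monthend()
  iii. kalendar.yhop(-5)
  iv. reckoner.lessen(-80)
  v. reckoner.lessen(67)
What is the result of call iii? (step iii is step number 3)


I invoke kalendar.markday with d: 1790-05-13, and observe 1790-05-13.
I try kalendar.monthend(), giving 1790-05-31.
Now I run kalendar.yhop with n: -5: 1785-05-31.
Now I run reckoner.lessen with x: -80, yielding 80.
I run reckoner.lessen with x: 67, → 13.

Answer: 1785-05-31


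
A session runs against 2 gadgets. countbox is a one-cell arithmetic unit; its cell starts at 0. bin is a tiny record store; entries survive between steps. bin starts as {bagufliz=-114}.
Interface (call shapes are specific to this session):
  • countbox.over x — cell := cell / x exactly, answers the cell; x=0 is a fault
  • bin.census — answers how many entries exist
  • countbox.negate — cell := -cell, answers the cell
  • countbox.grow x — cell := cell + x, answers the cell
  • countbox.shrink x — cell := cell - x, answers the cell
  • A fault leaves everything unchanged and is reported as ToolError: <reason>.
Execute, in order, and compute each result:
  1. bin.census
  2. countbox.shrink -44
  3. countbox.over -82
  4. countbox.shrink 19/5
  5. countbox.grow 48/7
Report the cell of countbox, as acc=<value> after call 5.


Answer: acc=3617/1435

Derivation:
Act: bin.census[]
Obs: 1
Act: countbox.shrink[x→-44]
Obs: 44
Act: countbox.over[x→-82]
Obs: -22/41
Act: countbox.shrink[x→19/5]
Obs: -889/205
Act: countbox.grow[x→48/7]
Obs: 3617/1435


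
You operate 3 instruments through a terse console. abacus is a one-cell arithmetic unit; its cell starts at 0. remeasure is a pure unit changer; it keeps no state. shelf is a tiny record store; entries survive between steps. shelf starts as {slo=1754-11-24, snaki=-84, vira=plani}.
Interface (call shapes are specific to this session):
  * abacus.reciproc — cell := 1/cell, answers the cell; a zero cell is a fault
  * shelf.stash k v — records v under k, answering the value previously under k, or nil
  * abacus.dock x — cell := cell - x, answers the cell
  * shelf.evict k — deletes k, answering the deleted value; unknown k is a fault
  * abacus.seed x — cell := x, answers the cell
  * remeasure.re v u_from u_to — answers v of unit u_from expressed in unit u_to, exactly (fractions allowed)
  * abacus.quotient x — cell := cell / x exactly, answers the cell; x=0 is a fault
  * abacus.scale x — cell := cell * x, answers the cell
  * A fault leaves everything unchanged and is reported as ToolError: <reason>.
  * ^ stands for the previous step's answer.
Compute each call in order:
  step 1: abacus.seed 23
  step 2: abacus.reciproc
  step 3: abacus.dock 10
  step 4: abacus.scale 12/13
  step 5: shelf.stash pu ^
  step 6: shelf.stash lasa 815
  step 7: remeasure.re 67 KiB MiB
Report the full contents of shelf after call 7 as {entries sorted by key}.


Answer: {lasa=815, pu=-2748/299, slo=1754-11-24, snaki=-84, vira=plani}

Derivation:
! seed(23) => 23
! reciproc() => 1/23
! dock(10) => -229/23
! scale(12/13) => -2748/299
! stash(pu, ^) => nil
! stash(lasa, 815) => nil
! re(67, KiB, MiB) => 67/1024


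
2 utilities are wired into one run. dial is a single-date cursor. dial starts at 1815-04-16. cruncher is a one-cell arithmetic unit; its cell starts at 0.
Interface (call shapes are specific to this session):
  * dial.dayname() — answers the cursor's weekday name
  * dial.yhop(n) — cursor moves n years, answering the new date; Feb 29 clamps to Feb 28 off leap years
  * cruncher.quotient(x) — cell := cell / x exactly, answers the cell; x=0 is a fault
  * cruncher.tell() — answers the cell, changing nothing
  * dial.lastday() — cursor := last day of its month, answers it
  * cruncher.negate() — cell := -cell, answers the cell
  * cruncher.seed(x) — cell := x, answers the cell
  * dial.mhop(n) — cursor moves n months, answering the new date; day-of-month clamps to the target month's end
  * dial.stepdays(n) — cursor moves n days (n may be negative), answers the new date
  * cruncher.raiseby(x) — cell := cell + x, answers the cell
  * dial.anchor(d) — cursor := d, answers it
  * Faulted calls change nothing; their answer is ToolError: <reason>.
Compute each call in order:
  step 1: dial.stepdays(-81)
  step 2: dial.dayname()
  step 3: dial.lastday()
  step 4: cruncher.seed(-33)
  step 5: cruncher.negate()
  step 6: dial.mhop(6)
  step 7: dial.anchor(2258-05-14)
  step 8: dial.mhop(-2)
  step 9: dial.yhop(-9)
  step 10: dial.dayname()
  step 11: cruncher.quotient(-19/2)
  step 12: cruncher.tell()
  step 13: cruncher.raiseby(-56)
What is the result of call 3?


% dial.stepdays n: -81
:: 1815-01-25
% dial.dayname
:: Wednesday
% dial.lastday
:: 1815-01-31
% cruncher.seed x: -33
:: -33
% cruncher.negate
:: 33
% dial.mhop n: 6
:: 1815-07-31
% dial.anchor d: 2258-05-14
:: 2258-05-14
% dial.mhop n: -2
:: 2258-03-14
% dial.yhop n: -9
:: 2249-03-14
% dial.dayname
:: Wednesday
% cruncher.quotient x: -19/2
:: -66/19
% cruncher.tell
:: -66/19
% cruncher.raiseby x: -56
:: -1130/19

Answer: 1815-01-31


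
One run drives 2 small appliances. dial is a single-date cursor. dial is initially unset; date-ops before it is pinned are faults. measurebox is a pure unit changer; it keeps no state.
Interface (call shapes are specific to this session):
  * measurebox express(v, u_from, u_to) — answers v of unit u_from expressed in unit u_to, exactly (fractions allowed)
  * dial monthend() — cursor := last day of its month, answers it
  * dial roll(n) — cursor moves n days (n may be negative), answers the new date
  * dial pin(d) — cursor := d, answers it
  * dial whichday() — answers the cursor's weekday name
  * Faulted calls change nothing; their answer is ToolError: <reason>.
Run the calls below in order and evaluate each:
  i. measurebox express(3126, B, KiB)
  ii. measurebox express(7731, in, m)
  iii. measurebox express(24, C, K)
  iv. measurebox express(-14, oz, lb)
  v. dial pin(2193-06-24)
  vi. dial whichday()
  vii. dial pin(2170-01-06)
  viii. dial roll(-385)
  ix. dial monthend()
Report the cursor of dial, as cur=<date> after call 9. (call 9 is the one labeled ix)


Answer: cur=2168-12-31

Derivation:
I invoke measurebox express using v='3126', u_from='B', u_to='KiB', and see 1563/512.
I invoke measurebox express using v='7731', u_from='in', u_to='m', which returns 981837/5000.
Calling measurebox express using v='24', u_from='C', u_to='K', and observe 5943/20.
Now I run measurebox express using v='-14', u_from='oz', u_to='lb', — result: -7/8.
I call dial pin using d='2193-06-24', yielding 2193-06-24.
Now I run dial whichday, yielding Monday.
Next I call dial pin using d='2170-01-06': 2170-01-06.
I call dial roll using n='-385', giving 2168-12-17.
I invoke dial monthend(), → 2168-12-31.


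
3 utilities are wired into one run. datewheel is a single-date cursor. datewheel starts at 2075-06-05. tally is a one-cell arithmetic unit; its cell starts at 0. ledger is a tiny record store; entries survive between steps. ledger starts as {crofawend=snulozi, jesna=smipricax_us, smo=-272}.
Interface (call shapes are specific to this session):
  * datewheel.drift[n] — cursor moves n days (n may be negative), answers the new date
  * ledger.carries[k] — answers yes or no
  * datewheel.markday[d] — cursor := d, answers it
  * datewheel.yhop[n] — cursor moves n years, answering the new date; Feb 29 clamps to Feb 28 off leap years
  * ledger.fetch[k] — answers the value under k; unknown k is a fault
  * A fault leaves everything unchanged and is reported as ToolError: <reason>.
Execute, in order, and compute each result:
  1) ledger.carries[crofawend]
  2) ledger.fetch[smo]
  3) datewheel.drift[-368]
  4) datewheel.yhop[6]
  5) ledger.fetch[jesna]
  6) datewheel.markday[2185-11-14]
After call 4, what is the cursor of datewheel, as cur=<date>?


Answer: cur=2080-06-02

Derivation:
[in] ledger.carries k='crofawend'
:: yes
[in] ledger.fetch k='smo'
:: -272
[in] datewheel.drift n='-368'
:: 2074-06-02
[in] datewheel.yhop n='6'
:: 2080-06-02
[in] ledger.fetch k='jesna'
:: smipricax_us
[in] datewheel.markday d='2185-11-14'
:: 2185-11-14


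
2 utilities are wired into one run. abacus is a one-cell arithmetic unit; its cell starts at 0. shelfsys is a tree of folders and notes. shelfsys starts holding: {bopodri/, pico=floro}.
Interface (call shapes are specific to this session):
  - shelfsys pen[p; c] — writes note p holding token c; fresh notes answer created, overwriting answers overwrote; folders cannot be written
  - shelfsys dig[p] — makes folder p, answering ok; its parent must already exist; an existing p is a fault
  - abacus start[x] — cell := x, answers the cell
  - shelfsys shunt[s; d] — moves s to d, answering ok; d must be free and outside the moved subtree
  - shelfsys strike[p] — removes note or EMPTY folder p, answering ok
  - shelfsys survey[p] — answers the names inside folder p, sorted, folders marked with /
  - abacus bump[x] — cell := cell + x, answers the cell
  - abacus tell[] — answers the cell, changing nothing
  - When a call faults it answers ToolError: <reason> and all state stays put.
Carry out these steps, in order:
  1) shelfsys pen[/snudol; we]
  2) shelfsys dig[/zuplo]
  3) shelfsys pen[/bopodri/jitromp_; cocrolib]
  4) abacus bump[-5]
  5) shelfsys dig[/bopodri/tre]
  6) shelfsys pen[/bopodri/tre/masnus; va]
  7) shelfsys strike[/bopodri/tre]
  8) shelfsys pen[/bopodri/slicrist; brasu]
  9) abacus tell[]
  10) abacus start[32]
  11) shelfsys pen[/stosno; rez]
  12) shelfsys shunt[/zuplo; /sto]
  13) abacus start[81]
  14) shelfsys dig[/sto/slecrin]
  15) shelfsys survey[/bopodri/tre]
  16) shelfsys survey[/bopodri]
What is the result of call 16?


% shelfsys pen p='/snudol' c='we'
:: created
% shelfsys dig p='/zuplo'
:: ok
% shelfsys pen p='/bopodri/jitromp_' c='cocrolib'
:: created
% abacus bump x='-5'
:: -5
% shelfsys dig p='/bopodri/tre'
:: ok
% shelfsys pen p='/bopodri/tre/masnus' c='va'
:: created
% shelfsys strike p='/bopodri/tre'
:: ToolError: not empty
% shelfsys pen p='/bopodri/slicrist' c='brasu'
:: created
% abacus tell
:: -5
% abacus start x='32'
:: 32
% shelfsys pen p='/stosno' c='rez'
:: created
% shelfsys shunt s='/zuplo' d='/sto'
:: ok
% abacus start x='81'
:: 81
% shelfsys dig p='/sto/slecrin'
:: ok
% shelfsys survey p='/bopodri/tre'
:: [masnus]
% shelfsys survey p='/bopodri'
:: [jitromp_, slicrist, tre/]

Answer: [jitromp_, slicrist, tre/]


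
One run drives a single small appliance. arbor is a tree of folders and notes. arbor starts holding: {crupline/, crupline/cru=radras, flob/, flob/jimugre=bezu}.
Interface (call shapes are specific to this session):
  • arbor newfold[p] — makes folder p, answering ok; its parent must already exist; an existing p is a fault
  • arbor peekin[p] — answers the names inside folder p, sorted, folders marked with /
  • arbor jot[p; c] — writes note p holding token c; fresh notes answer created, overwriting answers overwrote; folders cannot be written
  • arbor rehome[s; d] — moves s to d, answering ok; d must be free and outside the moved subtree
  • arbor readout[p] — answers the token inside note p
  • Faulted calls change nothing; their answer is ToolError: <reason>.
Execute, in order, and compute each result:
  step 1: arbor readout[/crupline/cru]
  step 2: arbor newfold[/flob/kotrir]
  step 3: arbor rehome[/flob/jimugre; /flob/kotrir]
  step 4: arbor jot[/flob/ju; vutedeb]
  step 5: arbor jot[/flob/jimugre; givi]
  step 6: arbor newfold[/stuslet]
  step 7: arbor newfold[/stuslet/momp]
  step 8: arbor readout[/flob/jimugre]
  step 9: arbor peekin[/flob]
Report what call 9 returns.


Answer: [jimugre, ju, kotrir/]

Derivation:
-> arbor readout(p=/crupline/cru)
<- radras
-> arbor newfold(p=/flob/kotrir)
<- ok
-> arbor rehome(s=/flob/jimugre, d=/flob/kotrir)
<- ToolError: exists
-> arbor jot(p=/flob/ju, c=vutedeb)
<- created
-> arbor jot(p=/flob/jimugre, c=givi)
<- overwrote
-> arbor newfold(p=/stuslet)
<- ok
-> arbor newfold(p=/stuslet/momp)
<- ok
-> arbor readout(p=/flob/jimugre)
<- givi
-> arbor peekin(p=/flob)
<- [jimugre, ju, kotrir/]


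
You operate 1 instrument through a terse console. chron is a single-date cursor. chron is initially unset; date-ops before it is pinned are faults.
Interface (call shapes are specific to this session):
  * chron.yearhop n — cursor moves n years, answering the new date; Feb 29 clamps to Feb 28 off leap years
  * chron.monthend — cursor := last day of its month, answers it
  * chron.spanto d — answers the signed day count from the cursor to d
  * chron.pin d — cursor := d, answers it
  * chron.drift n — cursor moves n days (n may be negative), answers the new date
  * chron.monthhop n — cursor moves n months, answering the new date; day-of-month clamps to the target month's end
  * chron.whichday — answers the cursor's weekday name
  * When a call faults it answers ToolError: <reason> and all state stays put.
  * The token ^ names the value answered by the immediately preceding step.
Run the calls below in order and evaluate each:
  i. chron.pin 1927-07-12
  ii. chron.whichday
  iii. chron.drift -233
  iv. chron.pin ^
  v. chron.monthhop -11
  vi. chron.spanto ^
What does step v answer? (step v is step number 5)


Do: chron.pin[d→1927-07-12]
See: 1927-07-12
Do: chron.whichday[]
See: Tuesday
Do: chron.drift[n→-233]
See: 1926-11-21
Do: chron.pin[d→^]
See: 1926-11-21
Do: chron.monthhop[n→-11]
See: 1925-12-21
Do: chron.spanto[d→^]
See: 0

Answer: 1925-12-21


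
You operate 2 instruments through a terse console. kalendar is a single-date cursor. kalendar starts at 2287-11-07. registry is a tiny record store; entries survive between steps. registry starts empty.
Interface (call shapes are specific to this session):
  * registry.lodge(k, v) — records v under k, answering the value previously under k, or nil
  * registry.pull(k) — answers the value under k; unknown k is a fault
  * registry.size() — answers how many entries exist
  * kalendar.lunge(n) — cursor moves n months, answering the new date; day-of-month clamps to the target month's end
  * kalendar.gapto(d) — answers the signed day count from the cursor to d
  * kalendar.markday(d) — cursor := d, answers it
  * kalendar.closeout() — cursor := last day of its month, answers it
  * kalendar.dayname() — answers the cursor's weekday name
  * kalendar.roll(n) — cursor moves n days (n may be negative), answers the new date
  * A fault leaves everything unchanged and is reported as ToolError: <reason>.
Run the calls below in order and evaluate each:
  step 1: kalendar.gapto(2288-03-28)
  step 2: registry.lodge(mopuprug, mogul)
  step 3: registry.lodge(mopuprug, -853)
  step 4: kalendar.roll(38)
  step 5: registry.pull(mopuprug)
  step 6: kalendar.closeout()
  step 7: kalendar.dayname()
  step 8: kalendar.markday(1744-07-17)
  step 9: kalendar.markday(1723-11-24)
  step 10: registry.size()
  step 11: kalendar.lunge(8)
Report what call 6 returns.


CALL kalendar.gapto[2288-03-28]
RET  142
CALL registry.lodge[mopuprug; mogul]
RET  nil
CALL registry.lodge[mopuprug; -853]
RET  mogul
CALL kalendar.roll[38]
RET  2287-12-15
CALL registry.pull[mopuprug]
RET  -853
CALL kalendar.closeout[]
RET  2287-12-31
CALL kalendar.dayname[]
RET  Saturday
CALL kalendar.markday[1744-07-17]
RET  1744-07-17
CALL kalendar.markday[1723-11-24]
RET  1723-11-24
CALL registry.size[]
RET  1
CALL kalendar.lunge[8]
RET  1724-07-24

Answer: 2287-12-31


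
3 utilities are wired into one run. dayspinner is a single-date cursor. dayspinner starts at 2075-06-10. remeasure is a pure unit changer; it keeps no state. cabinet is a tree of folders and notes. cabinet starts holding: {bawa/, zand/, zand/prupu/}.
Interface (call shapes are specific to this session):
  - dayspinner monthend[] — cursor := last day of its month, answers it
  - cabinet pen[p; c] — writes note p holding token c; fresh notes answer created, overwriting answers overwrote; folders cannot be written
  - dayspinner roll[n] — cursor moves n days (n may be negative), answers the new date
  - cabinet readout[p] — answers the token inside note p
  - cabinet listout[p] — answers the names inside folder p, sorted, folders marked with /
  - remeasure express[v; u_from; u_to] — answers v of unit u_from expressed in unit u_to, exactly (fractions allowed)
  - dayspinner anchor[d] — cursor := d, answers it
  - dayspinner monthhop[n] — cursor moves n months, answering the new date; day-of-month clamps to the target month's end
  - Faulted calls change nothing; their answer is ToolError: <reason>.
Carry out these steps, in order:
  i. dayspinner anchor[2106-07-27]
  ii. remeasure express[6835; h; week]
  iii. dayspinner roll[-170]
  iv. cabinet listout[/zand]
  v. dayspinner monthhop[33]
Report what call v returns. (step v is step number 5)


Answer: 2108-11-07

Derivation:
! 1. dayspinner anchor(2106-07-27) => 2106-07-27
! 2. remeasure express(6835, h, week) => 6835/168
! 3. dayspinner roll(-170) => 2106-02-07
! 4. cabinet listout(/zand) => [prupu/]
! 5. dayspinner monthhop(33) => 2108-11-07
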